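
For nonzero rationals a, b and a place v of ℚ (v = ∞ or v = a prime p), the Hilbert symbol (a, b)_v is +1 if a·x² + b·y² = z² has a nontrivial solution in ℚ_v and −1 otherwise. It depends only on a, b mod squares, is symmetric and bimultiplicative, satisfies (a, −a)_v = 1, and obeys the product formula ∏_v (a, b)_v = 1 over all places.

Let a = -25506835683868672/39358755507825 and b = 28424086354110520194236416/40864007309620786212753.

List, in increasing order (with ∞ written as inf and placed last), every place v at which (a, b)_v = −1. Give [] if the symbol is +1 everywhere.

(a, b) ≡ (-1394, 51578) mod (ℚ^×)²; places V = {2, 3, 5, 7, 13, 17, 19, 37, 41, ∞}.
(a,b)_41: α=1, u≡6; β=1, v≡13 (mod 41); (6|41)=-1, (13|41)=-1; sign (−1)^0·-1^1·-1^1 = +1.
(a,b)_17: α=-5, u≡12; β=-7, v≡2 (mod 17); (12|17)=-1, (2|17)=+1; sign (−1)^0·-1^-7·+1^-5 = -1.
(a,b)_19: α=2, u≡3; β=2, v≡15 (mod 19); (3|19)=-1, (15|19)=-1; sign (−1)^0·-1^2·-1^2 = +1.
(a,b)_∞: sgn(-1394)=−, sgn(51578)=+, so +1.
(a,b)_7: α=4, u≡5; β=10, v≡4 (mod 7); (5|7)=-1, (4|7)=+1; sign (−1)^0·-1^10·+1^4 = +1.
(a,b)_2: α=19, β=27; u≡7, v≡5 (mod 8); ε(u)ε(v)=1·0, αω(v)=19·1, βω(u)=27·0; sum ≡ 1  ⇒  -1.
(a,b)_37: α=2, u≡28; β=3, v≡21 (mod 37); (28|37)=+1, (21|37)=+1; sign (−1)^0·+1^3·+1^2 = +1.
(a,b)_13: α=-2, u≡10; β=-4, v≡8 (mod 13); (10|13)=+1, (8|13)=-1; sign (−1)^0·+1^-4·-1^-2 = +1.
(a,b)_3: α=-8, u≡1; β=-20, v≡2 (mod 3); (1|3)=+1, (2|3)=-1; sign (−1)^0·+1^-20·-1^-8 = +1.
(a,b)_5: α=-2, u≡1; β=0, v≡2 (mod 5); (1|5)=+1, (2|5)=-1; sign (−1)^0·+1^0·-1^-2 = +1.
|Ram(-1394, 51578)| = 2, even; anisotropic at {2, 17}.

[2, 17]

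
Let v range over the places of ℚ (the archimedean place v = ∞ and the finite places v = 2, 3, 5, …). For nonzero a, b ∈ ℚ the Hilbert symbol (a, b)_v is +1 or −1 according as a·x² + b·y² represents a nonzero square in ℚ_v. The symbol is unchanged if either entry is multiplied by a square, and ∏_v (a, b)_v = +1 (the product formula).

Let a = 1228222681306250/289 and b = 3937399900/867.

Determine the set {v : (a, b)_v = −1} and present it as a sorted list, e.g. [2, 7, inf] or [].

[2, 3, 5, 31]

(a, b) ≡ (1610, 93) mod (ℚ^×)²; places V = {2, 3, 5, 7, 17, 23, 31, ∞}.
(a,b)_3: α=0, u≡2; β=-1, v≡1 (mod 3); (2|3)=-1, (1|3)=+1; sign (−1)^0·-1^-1·+1^0 = -1.
(a,b)_31: α=2, u≡3; β=1, v≡21 (mod 31); (3|31)=-1, (21|31)=-1; sign (−1)^0·-1^1·-1^2 = -1.
(a,b)_2: α=1, β=2; u≡5, v≡5 (mod 8); ε(u)ε(v)=0·0, αω(v)=1·1, βω(u)=2·1; sum ≡ 1  ⇒  -1.
(a,b)_5: α=5, u≡2; β=2, v≡3 (mod 5); (2|5)=-1, (3|5)=-1; sign (−1)^0·-1^2·-1^5 = -1.
(a,b)_17: α=-2, u≡12; β=-2, v≡16 (mod 17); (12|17)=-1, (16|17)=+1; sign (−1)^0·-1^-2·+1^-2 = +1.
(a,b)_7: α=5, u≡6; β=4, v≡4 (mod 7); (6|7)=-1, (4|7)=+1; sign (−1)^0·-1^4·+1^5 = +1.
(a,b)_∞: sgn(1610)=+, sgn(93)=+, so +1.
(a,b)_23: α=3, u≡18; β=2, v≡13 (mod 23); (18|23)=+1, (13|23)=+1; sign (−1)^0·+1^2·+1^3 = +1.
|Ram(1610, 93)| = 4, even; anisotropic at {2, 3, 5, 31}.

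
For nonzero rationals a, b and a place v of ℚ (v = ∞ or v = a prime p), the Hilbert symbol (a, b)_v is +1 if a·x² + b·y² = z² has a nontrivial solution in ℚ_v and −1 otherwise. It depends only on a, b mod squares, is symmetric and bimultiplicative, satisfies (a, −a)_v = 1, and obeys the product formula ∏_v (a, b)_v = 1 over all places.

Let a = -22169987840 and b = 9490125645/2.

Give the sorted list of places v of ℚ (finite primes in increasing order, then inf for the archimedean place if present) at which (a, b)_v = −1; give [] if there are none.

Mod squares: a ≡ -35, b ≡ 10010. Check v ∈ {∞, 2, 3, 5, 7, 11, 13, 17}.
v=11: a=11^4·(≡9), b=11^1·(≡8) mod 11; (9|11)=+1, (8|11)=-1; (−1)^{4·1·5}·(+1)^1·(-1)^4 = +1.
v=2: v_2(a)=8, v_2(b)=-1; units ≡ 5, 5 (mod 8); ε·ε+αω+βω = 0·0+8·1+-1·1 ≡ 1  ⇒  (a,b)_2 = -1.
v=7: a=7^1·(≡4), b=7^1·(≡2) mod 7; (4|7)=+1, (2|7)=+1; (−1)^{1·1·3}·(+1)^1·(+1)^1 = -1.
v=3: a=3^0·(≡1), b=3^8·(≡2) mod 3; (1|3)=+1, (2|3)=-1; (−1)^{0·8·1}·(+1)^8·(-1)^0 = +1.
v=5: a=5^1·(≡2), b=5^1·(≡2) mod 5; (2|5)=-1, (2|5)=-1; (−1)^{1·1·2}·(-1)^1·(-1)^1 = +1.
v=17: a=17^0·(≡4), b=17^2·(≡5) mod 17; (4|17)=+1, (5|17)=-1; (−1)^{0·2·8}·(+1)^2·(-1)^0 = +1.
v=13: a=13^2·(≡4), b=13^1·(≡4) mod 13; (4|13)=+1, (4|13)=+1; (−1)^{2·1·6}·(+1)^1·(+1)^2 = +1.
v=∞: -35 < 0 and 10010 > 0  ⇒  (a,b)_∞ = +1.
(-35, 10010 / ℚ) ramifies at {2, 7}: a division algebra.

[2, 7]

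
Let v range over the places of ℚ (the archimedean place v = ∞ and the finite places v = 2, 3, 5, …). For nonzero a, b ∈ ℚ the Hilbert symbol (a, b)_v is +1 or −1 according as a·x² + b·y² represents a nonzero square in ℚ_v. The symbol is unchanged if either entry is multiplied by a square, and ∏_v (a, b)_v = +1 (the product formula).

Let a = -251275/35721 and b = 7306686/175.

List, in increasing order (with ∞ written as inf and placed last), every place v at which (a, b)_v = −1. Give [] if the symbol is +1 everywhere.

(a, b) ≡ (-19, 631442) mod (ℚ^×)²; places V = {2, 3, 5, 7, 19, 23, 37, 53, ∞}.
(a,b)_23: α=2, u≡4; β=1, v≡7 (mod 23); (4|23)=+1, (7|23)=-1; sign (−1)^0·+1^1·-1^2 = +1.
(a,b)_19: α=1, u≡18; β=0, v≡2 (mod 19); (18|19)=-1, (2|19)=-1; sign (−1)^0·-1^0·-1^1 = -1.
(a,b)_37: α=0, u≡18; β=1, v≡25 (mod 37); (18|37)=-1, (25|37)=+1; sign (−1)^0·-1^1·+1^0 = -1.
(a,b)_53: α=0, u≡2; β=1, v≡37 (mod 53); (2|53)=-1, (37|53)=+1; sign (−1)^0·-1^1·+1^0 = -1.
(a,b)_5: α=2, u≡4; β=-2, v≡3 (mod 5); (4|5)=+1, (3|5)=-1; sign (−1)^0·+1^-2·-1^2 = +1.
(a,b)_2: α=0, β=1; u≡5, v≡1 (mod 8); ε(u)ε(v)=0·0, αω(v)=0·0, βω(u)=1·1; sum ≡ 1  ⇒  -1.
(a,b)_3: α=-6, u≡2; β=4, v≡2 (mod 3); (2|3)=-1, (2|3)=-1; sign (−1)^0·-1^4·-1^-6 = +1.
(a,b)_∞: sgn(-19)=−, sgn(631442)=+, so +1.
(a,b)_7: α=-2, u≡4; β=-1, v≡4 (mod 7); (4|7)=+1, (4|7)=+1; sign (−1)^0·+1^-1·+1^-2 = +1.
Ram(-19, 631442) = {2, 19, 37, 53}; no ℚ_2-point on the conic.

[2, 19, 37, 53]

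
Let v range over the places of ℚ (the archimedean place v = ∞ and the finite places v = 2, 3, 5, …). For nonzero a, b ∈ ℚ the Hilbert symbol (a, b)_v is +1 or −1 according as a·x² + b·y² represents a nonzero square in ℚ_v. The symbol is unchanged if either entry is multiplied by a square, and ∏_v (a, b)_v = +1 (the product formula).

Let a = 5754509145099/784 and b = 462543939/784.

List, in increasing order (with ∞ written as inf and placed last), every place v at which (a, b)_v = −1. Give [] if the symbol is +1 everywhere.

(a, b) ≡ (51, 70499) mod (ℚ^×)²; places V = {2, 3, 7, 11, 13, 17, 29, ∞}.
(a,b)_7: α=-2, u≡4; β=-2, v≡2 (mod 7); (4|7)=+1, (2|7)=+1; sign (−1)^0·+1^-2·+1^-2 = +1.
(a,b)_29: α=2, u≡7; β=1, v≡23 (mod 29); (7|29)=+1, (23|29)=+1; sign (−1)^0·+1^1·+1^2 = +1.
(a,b)_13: α=2, u≡10; β=1, v≡11 (mod 13); (10|13)=+1, (11|13)=-1; sign (−1)^0·+1^1·-1^2 = +1.
(a,b)_11: α=2, u≡6; β=1, v≡8 (mod 11); (6|11)=-1, (8|11)=-1; sign (−1)^0·-1^1·-1^2 = -1.
(a,b)_2: α=-4, β=-4; u≡3, v≡3 (mod 8); ε(u)ε(v)=1·1, αω(v)=-4·1, βω(u)=-4·1; sum ≡ 1  ⇒  -1.
(a,b)_17: α=1, u≡7; β=1, v≡9 (mod 17); (7|17)=-1, (9|17)=+1; sign (−1)^0·-1^1·+1^1 = -1.
(a,b)_∞: sgn(51)=+, sgn(70499)=+, so +1.
(a,b)_3: α=9, u≡2; β=8, v≡2 (mod 3); (2|3)=-1, (2|3)=-1; sign (−1)^0·-1^8·-1^9 = -1.
|Ram(51, 70499)| = 4, even; anisotropic at {2, 3, 11, 17}.

[2, 3, 11, 17]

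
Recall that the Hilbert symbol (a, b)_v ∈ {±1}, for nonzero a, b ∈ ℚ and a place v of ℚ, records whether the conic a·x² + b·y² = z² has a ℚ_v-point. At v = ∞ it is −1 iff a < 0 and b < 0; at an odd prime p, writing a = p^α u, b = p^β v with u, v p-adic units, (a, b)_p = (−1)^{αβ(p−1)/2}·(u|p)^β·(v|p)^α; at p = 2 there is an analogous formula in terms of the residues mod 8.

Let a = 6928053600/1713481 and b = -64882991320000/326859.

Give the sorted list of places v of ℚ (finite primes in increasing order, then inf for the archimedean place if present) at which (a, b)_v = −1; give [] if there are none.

(a, b) ≡ (102486, -795093) mod (ℚ^×)²; places V = {2, 3, 5, 7, 11, 13, 17, 19, 29, 31, 37, ∞}.
(a,b)_19: α=1, u≡1; β=1, v≡12 (mod 19); (1|19)=+1, (12|19)=-1; sign (−1)^1·+1^1·-1^1 = +1.
(a,b)_31: α=1, u≡5; β=2, v≡30 (mod 31); (5|31)=+1, (30|31)=-1; sign (−1)^0·+1^2·-1^1 = -1.
(a,b)_∞: sgn(102486)=+, sgn(-795093)=−, so +1.
(a,b)_5: α=2, u≡4; β=4, v≡2 (mod 5); (4|5)=+1, (2|5)=-1; sign (−1)^0·+1^4·-1^2 = +1.
(a,b)_29: α=1, u≡7; β=-1, v≡17 (mod 29); (7|29)=+1, (17|29)=-1; sign (−1)^0·+1^-1·-1^1 = -1.
(a,b)_3: α=1, u≡1; β=-1, v≡1 (mod 3); (1|3)=+1, (1|3)=+1; sign (−1)^1·+1^-1·+1^1 = -1.
(a,b)_13: α=2, u≡6; β=-1, v≡4 (mod 13); (6|13)=-1, (4|13)=+1; sign (−1)^0·-1^-1·+1^2 = -1.
(a,b)_37: α=0, u≡3; β=1, v≡31 (mod 37); (3|37)=+1, (31|37)=-1; sign (−1)^0·+1^1·-1^0 = +1.
(a,b)_17: α=-2, u≡14; β=-2, v≡7 (mod 17); (14|17)=-1, (7|17)=-1; sign (−1)^0·-1^-2·-1^-2 = +1.
(a,b)_7: α=-2, u≡5; β=4, v≡2 (mod 7); (5|7)=-1, (2|7)=+1; sign (−1)^0·-1^4·+1^-2 = +1.
(a,b)_2: α=5, β=6; u≡3, v≡3 (mod 8); ε(u)ε(v)=1·1, αω(v)=5·1, βω(u)=6·1; sum ≡ 0  ⇒  +1.
(a,b)_11: α=-2, u≡7; β=0, v≡3 (mod 11); (7|11)=-1, (3|11)=+1; sign (−1)^0·-1^0·+1^-2 = +1.
Ram(102486, -795093) = {3, 13, 29, 31}; no ℚ_3-point on the conic.

[3, 13, 29, 31]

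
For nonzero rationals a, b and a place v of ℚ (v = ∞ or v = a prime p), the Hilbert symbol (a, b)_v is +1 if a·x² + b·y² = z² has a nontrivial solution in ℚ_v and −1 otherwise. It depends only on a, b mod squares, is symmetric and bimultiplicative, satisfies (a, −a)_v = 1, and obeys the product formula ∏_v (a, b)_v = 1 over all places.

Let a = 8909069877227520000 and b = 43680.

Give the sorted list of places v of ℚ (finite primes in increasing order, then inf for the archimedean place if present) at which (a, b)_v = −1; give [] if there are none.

[2, 3, 5, 11, 13, 17]

Mod squares: a ≡ 4862, b ≡ 2730. Check v ∈ {∞, 2, 3, 5, 7, 11, 13, 17}.
v=3: a=3^2·(≡2), b=3^1·(≡1) mod 3; (2|3)=-1, (1|3)=+1; (−1)^{2·1·1}·(-1)^1·(+1)^2 = -1.
v=5: a=5^4·(≡2), b=5^1·(≡1) mod 5; (2|5)=-1, (1|5)=+1; (−1)^{4·1·2}·(-1)^1·(+1)^4 = -1.
v=13: a=13^3·(≡4), b=13^1·(≡6) mod 13; (4|13)=+1, (6|13)=-1; (−1)^{3·1·6}·(+1)^1·(-1)^3 = -1.
v=2: v_2(a)=15, v_2(b)=5; units ≡ 7, 5 (mod 8); ε·ε+αω+βω = 1·0+15·1+5·0 ≡ 1  ⇒  (a,b)_2 = -1.
v=17: a=17^1·(≡12), b=17^0·(≡7) mod 17; (12|17)=-1, (7|17)=-1; (−1)^{1·0·8}·(-1)^0·(-1)^1 = -1.
v=11: a=11^1·(≡2), b=11^0·(≡10) mod 11; (2|11)=-1, (10|11)=-1; (−1)^{1·0·5}·(-1)^0·(-1)^1 = -1.
v=∞: 4862 > 0 and 2730 > 0  ⇒  (a,b)_∞ = +1.
v=7: a=7^6·(≡1), b=7^1·(≡3) mod 7; (1|7)=+1, (3|7)=-1; (−1)^{6·1·3}·(+1)^1·(-1)^6 = +1.
|Ram(4862, 2730)| = 6, even; anisotropic at {2, 3, 5, 11, 13, 17}.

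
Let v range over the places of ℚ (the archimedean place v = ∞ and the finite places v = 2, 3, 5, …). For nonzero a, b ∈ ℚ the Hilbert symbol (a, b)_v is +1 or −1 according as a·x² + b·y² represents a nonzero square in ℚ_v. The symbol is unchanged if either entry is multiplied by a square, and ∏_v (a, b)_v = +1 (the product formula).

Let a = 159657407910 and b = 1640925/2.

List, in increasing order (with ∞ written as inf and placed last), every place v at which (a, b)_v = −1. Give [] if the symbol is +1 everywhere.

Mod squares: a ≡ 1190, b ≡ 14586. Check v ∈ {∞, 2, 3, 5, 7, 11, 13, 17}.
v=∞: 1190 > 0 and 14586 > 0  ⇒  (a,b)_∞ = +1.
v=5: a=5^1·(≡2), b=5^2·(≡1) mod 5; (2|5)=-1, (1|5)=+1; (−1)^{1·2·2}·(-1)^2·(+1)^1 = +1.
v=17: a=17^1·(≡4), b=17^1·(≡8) mod 17; (4|17)=+1, (8|17)=+1; (−1)^{1·1·8}·(+1)^1·(+1)^1 = +1.
v=2: v_2(a)=1, v_2(b)=-1; units ≡ 3, 5 (mod 8); ε·ε+αω+βω = 1·0+1·1+-1·1 ≡ 0  ⇒  (a,b)_2 = +1.
v=11: a=11^2·(≡7), b=11^1·(≡2) mod 11; (7|11)=-1, (2|11)=-1; (−1)^{2·1·5}·(-1)^1·(-1)^2 = -1.
v=3: a=3^8·(≡2), b=3^3·(≡2) mod 3; (2|3)=-1, (2|3)=-1; (−1)^{8·3·1}·(-1)^3·(-1)^8 = -1.
v=7: a=7^1·(≡1), b=7^0·(≡3) mod 7; (1|7)=+1, (3|7)=-1; (−1)^{1·0·3}·(+1)^0·(-1)^1 = -1.
v=13: a=13^2·(≡5), b=13^1·(≡4) mod 13; (5|13)=-1, (4|13)=+1; (−1)^{2·1·6}·(-1)^1·(+1)^2 = -1.
Ram(1190, 14586) = {3, 7, 11, 13}; no ℚ_3-point on the conic.

[3, 7, 11, 13]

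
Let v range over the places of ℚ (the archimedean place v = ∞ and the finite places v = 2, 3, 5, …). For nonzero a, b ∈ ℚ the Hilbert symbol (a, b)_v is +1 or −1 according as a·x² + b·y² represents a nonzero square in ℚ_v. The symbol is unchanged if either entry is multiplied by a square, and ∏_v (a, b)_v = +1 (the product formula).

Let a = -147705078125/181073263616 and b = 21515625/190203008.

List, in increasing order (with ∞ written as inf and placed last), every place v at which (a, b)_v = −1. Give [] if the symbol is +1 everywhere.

Mod squares: a ≡ -595, b ≡ 34. Check v ∈ {∞, 2, 3, 5, 7, 11, 17, 23, 53}.
v=3: a=3^0·(≡2), b=3^4·(≡1) mod 3; (2|3)=-1, (1|3)=+1; (−1)^{0·4·1}·(-1)^4·(+1)^0 = +1.
v=7: a=7^-1·(≡3), b=7^0·(≡6) mod 7; (3|7)=-1, (6|7)=-1; (−1)^{-1·0·3}·(-1)^0·(-1)^-1 = -1.
v=∞: -595 < 0 and 34 > 0  ⇒  (a,b)_∞ = +1.
v=2: v_2(a)=-10, v_2(b)=-7; units ≡ 5, 1 (mod 8); ε·ε+αω+βω = 0·0+-10·0+-7·1 ≡ 1  ⇒  (a,b)_2 = -1.
v=53: a=53^-2·(≡3), b=53^-2·(≡14) mod 53; (3|53)=-1, (14|53)=-1; (−1)^{-2·-2·26}·(-1)^-2·(-1)^-2 = +1.
v=17: a=17^-1·(≡15), b=17^1·(≡15) mod 17; (15|17)=+1, (15|17)=+1; (−1)^{-1·1·8}·(+1)^1·(+1)^-1 = +1.
v=5: a=5^13·(≡4), b=5^6·(≡4) mod 5; (4|5)=+1, (4|5)=+1; (−1)^{13·6·2}·(+1)^6·(+1)^13 = +1.
v=11: a=11^2·(≡6), b=11^0·(≡9) mod 11; (6|11)=-1, (9|11)=+1; (−1)^{2·0·5}·(-1)^0·(+1)^2 = +1.
v=23: a=23^-2·(≡2), b=23^-2·(≡10) mod 23; (2|23)=+1, (10|23)=-1; (−1)^{-2·-2·11}·(+1)^-2·(-1)^-2 = +1.
Ram(-595, 34) = {2, 7}; no ℚ_2-point on the conic.

[2, 7]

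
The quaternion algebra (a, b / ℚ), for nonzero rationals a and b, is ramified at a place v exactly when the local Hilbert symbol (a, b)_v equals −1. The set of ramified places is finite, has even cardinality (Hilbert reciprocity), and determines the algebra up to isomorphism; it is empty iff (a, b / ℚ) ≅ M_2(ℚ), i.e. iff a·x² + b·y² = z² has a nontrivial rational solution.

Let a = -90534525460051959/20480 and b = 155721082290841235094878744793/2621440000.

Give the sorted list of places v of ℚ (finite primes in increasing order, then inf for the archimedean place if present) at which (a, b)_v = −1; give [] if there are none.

[3, 5, 7, 23]

(a, b) ≡ (-3795, 29393) mod (ℚ^×)²; places V = {2, 3, 5, 7, 11, 13, 17, 19, 23, ∞}.
(a,b)_11: α=1, u≡2; β=2, v≡4 (mod 11); (2|11)=-1, (4|11)=+1; sign (−1)^0·-1^2·+1^1 = +1.
(a,b)_∞: sgn(-3795)=−, sgn(29393)=+, so +1.
(a,b)_19: α=2, u≡16; β=3, v≡8 (mod 19); (16|19)=+1, (8|19)=-1; sign (−1)^0·+1^3·-1^2 = +1.
(a,b)_3: α=5, u≡1; β=4, v≡2 (mod 3); (1|3)=+1, (2|3)=-1; sign (−1)^0·+1^4·-1^5 = -1.
(a,b)_7: α=0, u≡3; β=5, v≡6 (mod 7); (3|7)=-1, (6|7)=-1; sign (−1)^0·-1^5·-1^0 = -1.
(a,b)_13: α=2, u≡9; β=3, v≡9 (mod 13); (9|13)=+1, (9|13)=+1; sign (−1)^0·+1^3·+1^2 = +1.
(a,b)_5: α=-1, u≡1; β=-4, v≡2 (mod 5); (1|5)=+1, (2|5)=-1; sign (−1)^0·+1^-4·-1^-1 = -1.
(a,b)_23: α=1, u≡14; β=2, v≡19 (mod 23); (14|23)=-1, (19|23)=-1; sign (−1)^0·-1^2·-1^1 = -1.
(a,b)_2: α=-12, β=-22; u≡5, v≡1 (mod 8); ε(u)ε(v)=0·0, αω(v)=-12·0, βω(u)=-22·1; sum ≡ 0  ⇒  +1.
(a,b)_17: α=6, u≡8; β=9, v≡5 (mod 17); (8|17)=+1, (5|17)=-1; sign (−1)^0·+1^9·-1^6 = +1.
(-3795, 29393 / ℚ) ramifies at {3, 5, 7, 23}: a division algebra.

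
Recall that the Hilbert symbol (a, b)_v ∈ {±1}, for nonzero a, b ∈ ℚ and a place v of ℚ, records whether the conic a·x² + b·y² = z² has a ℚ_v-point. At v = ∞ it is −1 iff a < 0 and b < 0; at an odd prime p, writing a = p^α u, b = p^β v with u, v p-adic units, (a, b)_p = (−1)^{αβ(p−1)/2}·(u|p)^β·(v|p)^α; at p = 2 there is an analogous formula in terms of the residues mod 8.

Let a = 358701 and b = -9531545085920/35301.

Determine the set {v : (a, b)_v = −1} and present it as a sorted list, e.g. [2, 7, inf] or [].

[2, 11, 13, 19, 29, 31]

(a, b) ≡ (358701, -17687670) mod (ℚ^×)²; places V = {2, 3, 5, 7, 11, 13, 19, 29, 31, 41, ∞}.
(a,b)_13: α=0, u≡5; β=1, v≡3 (mod 13); (5|13)=-1, (3|13)=+1; sign (−1)^0·-1^1·+1^0 = -1.
(a,b)_41: α=0, u≡33; β=-2, v≡26 (mod 41); (33|41)=+1, (26|41)=-1; sign (−1)^0·+1^-2·-1^0 = +1.
(a,b)_7: α=1, u≡3; β=-1, v≡1 (mod 7); (3|7)=-1, (1|7)=+1; sign (−1)^1·-1^-1·+1^1 = +1.
(a,b)_2: α=0, β=5; u≡5, v≡5 (mod 8); ε(u)ε(v)=0·0, αω(v)=0·1, βω(u)=5·1; sum ≡ 1  ⇒  -1.
(a,b)_19: α=1, u≡12; β=1, v≡3 (mod 19); (12|19)=-1, (3|19)=-1; sign (−1)^1·-1^1·-1^1 = -1.
(a,b)_11: α=0, u≡2; β=1, v≡2 (mod 11); (2|11)=-1, (2|11)=-1; sign (−1)^0·-1^1·-1^0 = -1.
(a,b)_29: α=1, u≡15; β=4, v≡12 (mod 29); (15|29)=-1, (12|29)=-1; sign (−1)^0·-1^4·-1^1 = -1.
(a,b)_5: α=0, u≡1; β=1, v≡1 (mod 5); (1|5)=+1, (1|5)=+1; sign (−1)^0·+1^1·+1^0 = +1.
(a,b)_3: α=1, u≡2; β=-1, v≡1 (mod 3); (2|3)=-1, (1|3)=+1; sign (−1)^1·-1^-1·+1^1 = +1.
(a,b)_∞: sgn(358701)=+, sgn(-17687670)=−, so +1.
(a,b)_31: α=1, u≡8; β=1, v≡14 (mod 31); (8|31)=+1, (14|31)=+1; sign (−1)^1·+1^1·+1^1 = -1.
Ram(358701, -17687670) = {2, 11, 13, 19, 29, 31}; no ℚ_2-point on the conic.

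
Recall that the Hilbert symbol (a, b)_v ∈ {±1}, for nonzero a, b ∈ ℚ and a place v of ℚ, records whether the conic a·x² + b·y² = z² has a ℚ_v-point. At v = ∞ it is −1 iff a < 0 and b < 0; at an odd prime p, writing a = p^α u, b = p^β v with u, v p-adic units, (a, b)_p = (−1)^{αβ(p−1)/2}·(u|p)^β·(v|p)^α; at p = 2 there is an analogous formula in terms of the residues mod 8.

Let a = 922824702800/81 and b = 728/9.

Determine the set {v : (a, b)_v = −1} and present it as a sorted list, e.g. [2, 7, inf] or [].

[2, 11, 13, 31]

Mod squares: a ≡ 278597, b ≡ 182. Check v ∈ {∞, 2, 3, 5, 7, 11, 13, 19, 31, 43}.
v=2: v_2(a)=4, v_2(b)=3; units ≡ 5, 3 (mod 8); ε·ε+αω+βω = 0·1+4·1+3·1 ≡ 1  ⇒  (a,b)_2 = -1.
v=5: a=5^2·(≡2), b=5^0·(≡2) mod 5; (2|5)=-1, (2|5)=-1; (−1)^{2·0·2}·(-1)^0·(-1)^2 = +1.
v=7: a=7^2·(≡1), b=7^1·(≡3) mod 7; (1|7)=+1, (3|7)=-1; (−1)^{2·1·3}·(+1)^1·(-1)^2 = +1.
v=43: a=43^1·(≡7), b=43^0·(≡14) mod 43; (7|43)=-1, (14|43)=+1; (−1)^{1·0·21}·(-1)^0·(+1)^1 = +1.
v=13: a=13^2·(≡8), b=13^1·(≡12) mod 13; (8|13)=-1, (12|13)=+1; (−1)^{2·1·6}·(-1)^1·(+1)^2 = -1.
v=31: a=31^1·(≡28), b=31^0·(≡12) mod 31; (28|31)=+1, (12|31)=-1; (−1)^{1·0·15}·(+1)^0·(-1)^1 = -1.
v=∞: 278597 > 0 and 182 > 0  ⇒  (a,b)_∞ = +1.
v=19: a=19^1·(≡3), b=19^0·(≡7) mod 19; (3|19)=-1, (7|19)=+1; (−1)^{1·0·9}·(-1)^0·(+1)^1 = +1.
v=3: a=3^-4·(≡2), b=3^-2·(≡2) mod 3; (2|3)=-1, (2|3)=-1; (−1)^{-4·-2·1}·(-1)^-2·(-1)^-4 = +1.
v=11: a=11^1·(≡1), b=11^0·(≡10) mod 11; (1|11)=+1, (10|11)=-1; (−1)^{1·0·5}·(+1)^0·(-1)^1 = -1.
|Ram(278597, 182)| = 4, even; anisotropic at {2, 11, 13, 31}.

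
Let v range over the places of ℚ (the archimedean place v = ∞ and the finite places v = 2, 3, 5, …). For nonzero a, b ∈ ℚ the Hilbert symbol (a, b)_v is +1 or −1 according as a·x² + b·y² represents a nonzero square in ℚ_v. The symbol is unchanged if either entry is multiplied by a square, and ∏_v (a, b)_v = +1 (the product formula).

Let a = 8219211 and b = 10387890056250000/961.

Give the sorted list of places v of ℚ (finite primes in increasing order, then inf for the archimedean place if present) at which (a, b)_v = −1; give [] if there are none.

(a, b) ≡ (167739, 161) mod (ℚ^×)²; places V = {2, 3, 5, 7, 11, 13, 17, 23, 31, ∞}.
(a,b)_5: α=0, u≡1; β=8, v≡4 (mod 5); (1|5)=+1, (4|5)=+1; sign (−1)^0·+1^8·+1^0 = +1.
(a,b)_17: α=1, u≡3; β=2, v≡13 (mod 17); (3|17)=-1, (13|17)=+1; sign (−1)^0·-1^2·+1^1 = +1.
(a,b)_13: α=1, u≡5; β=0, v≡5 (mod 13); (5|13)=-1, (5|13)=-1; sign (−1)^0·-1^0·-1^1 = -1.
(a,b)_23: α=1, u≡6; β=1, v≡15 (mod 23); (6|23)=+1, (15|23)=-1; sign (−1)^1·+1^1·-1^1 = +1.
(a,b)_7: α=2, u≡5; β=3, v≡2 (mod 7); (5|7)=-1, (2|7)=+1; sign (−1)^0·-1^3·+1^2 = -1.
(a,b)_3: α=1, u≡2; β=6, v≡2 (mod 3); (2|3)=-1, (2|3)=-1; sign (−1)^0·-1^6·-1^1 = -1.
(a,b)_∞: sgn(167739)=+, sgn(161)=+, so +1.
(a,b)_2: α=0, β=4; u≡3, v≡1 (mod 8); ε(u)ε(v)=1·0, αω(v)=0·0, βω(u)=4·1; sum ≡ 0  ⇒  +1.
(a,b)_11: α=1, u≡4; β=0, v≡2 (mod 11); (4|11)=+1, (2|11)=-1; sign (−1)^0·+1^0·-1^1 = -1.
(a,b)_31: α=0, u≡26; β=-2, v≡23 (mod 31); (26|31)=-1, (23|31)=-1; sign (−1)^0·-1^-2·-1^0 = +1.
Ram(167739, 161) = {3, 7, 11, 13}; no ℚ_3-point on the conic.

[3, 7, 11, 13]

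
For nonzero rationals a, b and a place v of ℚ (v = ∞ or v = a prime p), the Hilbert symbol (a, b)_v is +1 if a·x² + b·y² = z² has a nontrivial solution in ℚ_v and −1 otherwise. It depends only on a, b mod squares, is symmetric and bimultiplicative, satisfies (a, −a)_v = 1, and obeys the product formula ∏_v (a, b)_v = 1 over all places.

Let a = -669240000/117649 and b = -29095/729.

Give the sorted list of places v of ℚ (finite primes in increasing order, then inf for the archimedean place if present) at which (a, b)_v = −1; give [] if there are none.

[11, inf]

(a, b) ≡ (-11, -55) mod (ℚ^×)²; places V = {2, 3, 5, 7, 11, 13, 23, ∞}.
(a,b)_5: α=4, u≡4; β=1, v≡4 (mod 5); (4|5)=+1, (4|5)=+1; sign (−1)^0·+1^1·+1^4 = +1.
(a,b)_7: α=-6, u≡5; β=0, v≡4 (mod 7); (5|7)=-1, (4|7)=+1; sign (−1)^0·-1^0·+1^-6 = +1.
(a,b)_∞: sgn(-11)=−, sgn(-55)=−, so -1.
(a,b)_2: α=6, β=0; u≡5, v≡1 (mod 8); ε(u)ε(v)=0·0, αω(v)=6·0, βω(u)=0·1; sum ≡ 0  ⇒  +1.
(a,b)_11: α=1, u≡8; β=1, v≡2 (mod 11); (8|11)=-1, (2|11)=-1; sign (−1)^1·-1^1·-1^1 = -1.
(a,b)_3: α=2, u≡1; β=-6, v≡2 (mod 3); (1|3)=+1, (2|3)=-1; sign (−1)^0·+1^-6·-1^2 = +1.
(a,b)_13: α=2, u≡5; β=0, v≡12 (mod 13); (5|13)=-1, (12|13)=+1; sign (−1)^0·-1^0·+1^2 = +1.
(a,b)_23: α=0, u≡4; β=2, v≡21 (mod 23); (4|23)=+1, (21|23)=-1; sign (−1)^0·+1^2·-1^0 = +1.
(-11, -55 / ℚ) ramifies at {11, ∞}: a division algebra.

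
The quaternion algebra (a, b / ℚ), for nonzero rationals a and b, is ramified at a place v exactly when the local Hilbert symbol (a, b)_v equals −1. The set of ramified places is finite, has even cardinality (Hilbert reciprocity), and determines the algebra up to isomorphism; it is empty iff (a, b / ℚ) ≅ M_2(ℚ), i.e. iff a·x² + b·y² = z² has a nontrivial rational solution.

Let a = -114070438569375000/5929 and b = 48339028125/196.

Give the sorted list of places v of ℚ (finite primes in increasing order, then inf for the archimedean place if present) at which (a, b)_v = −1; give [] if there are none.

[2, 3, 5, 23]

(a, b) ≡ (-13110, 5) mod (ℚ^×)²; places V = {2, 3, 5, 7, 11, 19, 23, ∞}.
(a,b)_19: α=3, u≡13; β=2, v≡6 (mod 19); (13|19)=-1, (6|19)=+1; sign (−1)^0·-1^2·+1^3 = +1.
(a,b)_23: α=3, u≡19; β=2, v≡21 (mod 23); (19|23)=-1, (21|23)=-1; sign (−1)^0·-1^2·-1^3 = -1.
(a,b)_5: α=7, u≡3; β=5, v≡4 (mod 5); (3|5)=-1, (4|5)=+1; sign (−1)^0·-1^5·+1^7 = -1.
(a,b)_2: α=3, β=-2; u≡5, v≡5 (mod 8); ε(u)ε(v)=0·0, αω(v)=3·1, βω(u)=-2·1; sum ≡ 1  ⇒  -1.
(a,b)_3: α=7, u≡1; β=4, v≡2 (mod 3); (1|3)=+1, (2|3)=-1; sign (−1)^0·+1^4·-1^7 = -1.
(a,b)_∞: sgn(-13110)=−, sgn(5)=+, so +1.
(a,b)_11: α=-2, u≡7; β=0, v≡4 (mod 11); (7|11)=-1, (4|11)=+1; sign (−1)^0·-1^0·+1^-2 = +1.
(a,b)_7: α=-2, u≡4; β=-2, v≡6 (mod 7); (4|7)=+1, (6|7)=-1; sign (−1)^0·+1^-2·-1^-2 = +1.
(-13110, 5 / ℚ) ramifies at {2, 3, 5, 23}: a division algebra.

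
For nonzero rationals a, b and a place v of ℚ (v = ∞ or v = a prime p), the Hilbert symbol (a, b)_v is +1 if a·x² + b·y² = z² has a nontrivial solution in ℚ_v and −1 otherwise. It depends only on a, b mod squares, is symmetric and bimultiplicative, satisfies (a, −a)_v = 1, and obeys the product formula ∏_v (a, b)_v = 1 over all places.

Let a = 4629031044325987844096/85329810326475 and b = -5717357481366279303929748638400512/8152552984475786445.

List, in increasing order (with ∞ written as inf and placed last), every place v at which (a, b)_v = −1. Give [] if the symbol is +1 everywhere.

(a, b) ≡ (10846, -85) mod (ℚ^×)²; places V = {2, 3, 5, 11, 13, 17, 23, 29, 37, ∞}.
(a,b)_∞: sgn(10846)=+, sgn(-85)=−, so +1.
(a,b)_29: α=5, u≡19; β=8, v≡26 (mod 29); (19|29)=-1, (26|29)=-1; sign (−1)^0·-1^8·-1^5 = -1.
(a,b)_5: α=-2, u≡4; β=-1, v≡2 (mod 5); (4|5)=+1, (2|5)=-1; sign (−1)^0·+1^-1·-1^-2 = +1.
(a,b)_2: α=25, β=32; u≡7, v≡3 (mod 8); ε(u)ε(v)=1·1, αω(v)=25·1, βω(u)=32·0; sum ≡ 0  ⇒  +1.
(a,b)_23: α=-4, u≡13; β=-8, v≡11 (mod 23); (13|23)=+1, (11|23)=-1; sign (−1)^0·+1^-8·-1^-4 = +1.
(a,b)_3: α=-8, u≡1; β=-6, v≡2 (mod 3); (1|3)=+1, (2|3)=-1; sign (−1)^0·+1^-6·-1^-8 = +1.
(a,b)_17: α=3, u≡13; β=5, v≡3 (mod 17); (13|17)=+1, (3|17)=-1; sign (−1)^0·+1^5·-1^3 = -1.
(a,b)_11: α=-1, u≡7; β=0, v≡1 (mod 11); (7|11)=-1, (1|11)=+1; sign (−1)^0·-1^0·+1^-1 = +1.
(a,b)_13: α=-2, u≡3; β=-4, v≡11 (mod 13); (3|13)=+1, (11|13)=-1; sign (−1)^0·+1^-4·-1^-2 = +1.
(a,b)_37: α=2, u≡2; β=4, v≡36 (mod 37); (2|37)=-1, (36|37)=+1; sign (−1)^0·-1^4·+1^2 = +1.
(10846, -85 / ℚ) ramifies at {17, 29}: a division algebra.

[17, 29]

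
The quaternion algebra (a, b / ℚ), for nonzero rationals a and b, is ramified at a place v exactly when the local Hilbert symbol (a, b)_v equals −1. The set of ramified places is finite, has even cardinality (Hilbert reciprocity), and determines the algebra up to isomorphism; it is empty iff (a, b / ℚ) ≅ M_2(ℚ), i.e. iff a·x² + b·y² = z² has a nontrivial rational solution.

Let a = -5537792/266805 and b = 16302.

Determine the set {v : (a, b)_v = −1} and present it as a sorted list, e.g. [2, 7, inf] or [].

[3, 5]

(a, b) ≡ (-10, 16302) mod (ℚ^×)²; places V = {2, 3, 5, 7, 11, 13, 19, ∞}.
(a,b)_13: α=2, u≡3; β=1, v≡6 (mod 13); (3|13)=+1, (6|13)=-1; sign (−1)^0·+1^1·-1^2 = +1.
(a,b)_2: α=15, β=1; u≡3, v≡7 (mod 8); ε(u)ε(v)=1·1, αω(v)=15·0, βω(u)=1·1; sum ≡ 0  ⇒  +1.
(a,b)_3: α=-2, u≡2; β=1, v≡1 (mod 3); (2|3)=-1, (1|3)=+1; sign (−1)^0·-1^1·+1^-2 = -1.
(a,b)_∞: sgn(-10)=−, sgn(16302)=+, so +1.
(a,b)_5: α=-1, u≡3; β=0, v≡2 (mod 5); (3|5)=-1, (2|5)=-1; sign (−1)^0·-1^0·-1^-1 = -1.
(a,b)_7: α=-2, u≡1; β=0, v≡6 (mod 7); (1|7)=+1, (6|7)=-1; sign (−1)^0·+1^0·-1^-2 = +1.
(a,b)_11: α=-2, u≡3; β=1, v≡8 (mod 11); (3|11)=+1, (8|11)=-1; sign (−1)^0·+1^1·-1^-2 = +1.
(a,b)_19: α=0, u≡17; β=1, v≡3 (mod 19); (17|19)=+1, (3|19)=-1; sign (−1)^0·+1^1·-1^0 = +1.
Ram(-10, 16302) = {3, 5}; no ℚ_3-point on the conic.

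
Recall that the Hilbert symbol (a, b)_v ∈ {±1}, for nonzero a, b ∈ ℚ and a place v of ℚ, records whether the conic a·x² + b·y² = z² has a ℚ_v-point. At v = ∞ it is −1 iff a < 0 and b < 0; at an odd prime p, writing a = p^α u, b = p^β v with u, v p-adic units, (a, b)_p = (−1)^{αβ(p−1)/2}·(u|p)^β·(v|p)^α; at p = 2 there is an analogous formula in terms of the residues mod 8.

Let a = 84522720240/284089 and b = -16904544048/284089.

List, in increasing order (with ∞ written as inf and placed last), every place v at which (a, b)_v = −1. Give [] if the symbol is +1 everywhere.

(a, b) ≡ (2415, -483) mod (ℚ^×)²; places V = {2, 3, 5, 7, 13, 17, 23, 29, 41, ∞}.
(a,b)_2: α=4, β=4; u≡7, v≡5 (mod 8); ε(u)ε(v)=1·0, αω(v)=4·1, βω(u)=4·0; sum ≡ 0  ⇒  +1.
(a,b)_3: α=3, u≡1; β=3, v≡1 (mod 3); (1|3)=+1, (1|3)=+1; sign (−1)^1·+1^3·+1^3 = -1.
(a,b)_13: α=-2, u≡9; β=-2, v≡6 (mod 13); (9|13)=+1, (6|13)=-1; sign (−1)^0·+1^-2·-1^-2 = +1.
(a,b)_∞: sgn(2415)=+, sgn(-483)=−, so +1.
(a,b)_17: α=2, u≡15; β=2, v≡14 (mod 17); (15|17)=+1, (14|17)=-1; sign (−1)^0·+1^2·-1^2 = +1.
(a,b)_41: α=-2, u≡16; β=-2, v≡5 (mod 41); (16|41)=+1, (5|41)=+1; sign (−1)^0·+1^-2·+1^-2 = +1.
(a,b)_23: α=1, u≡16; β=1, v≡6 (mod 23); (16|23)=+1, (6|23)=+1; sign (−1)^1·+1^1·+1^1 = -1.
(a,b)_5: α=1, u≡2; β=0, v≡3 (mod 5); (2|5)=-1, (3|5)=-1; sign (−1)^0·-1^0·-1^1 = -1.
(a,b)_7: α=1, u≡2; β=1, v≡1 (mod 7); (2|7)=+1, (1|7)=+1; sign (−1)^1·+1^1·+1^1 = -1.
(a,b)_29: α=2, u≡19; β=2, v≡2 (mod 29); (19|29)=-1, (2|29)=-1; sign (−1)^0·-1^2·-1^2 = +1.
|Ram(2415, -483)| = 4, even; anisotropic at {3, 5, 7, 23}.

[3, 5, 7, 23]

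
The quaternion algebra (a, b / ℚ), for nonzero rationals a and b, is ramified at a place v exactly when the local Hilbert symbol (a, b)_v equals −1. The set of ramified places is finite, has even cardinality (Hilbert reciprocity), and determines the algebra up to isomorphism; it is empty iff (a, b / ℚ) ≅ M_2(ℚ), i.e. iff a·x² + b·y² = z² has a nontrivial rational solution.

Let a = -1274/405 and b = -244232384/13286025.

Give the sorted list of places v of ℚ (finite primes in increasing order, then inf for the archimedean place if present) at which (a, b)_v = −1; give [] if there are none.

[2, 11, 13, inf]

(a, b) ≡ (-130, -11) mod (ℚ^×)²; places V = {2, 3, 5, 7, 11, 13, 19, 31, ∞}.
(a,b)_∞: sgn(-130)=−, sgn(-11)=−, so -1.
(a,b)_3: α=-4, u≡2; β=-12, v≡1 (mod 3); (2|3)=-1, (1|3)=+1; sign (−1)^0·-1^-12·+1^-4 = +1.
(a,b)_19: α=0, u≡3; β=2, v≡3 (mod 19); (3|19)=-1, (3|19)=-1; sign (−1)^0·-1^2·-1^0 = +1.
(a,b)_11: α=0, u≡10; β=1, v≡10 (mod 11); (10|11)=-1, (10|11)=-1; sign (−1)^0·-1^1·-1^0 = -1.
(a,b)_5: α=-1, u≡1; β=-2, v≡1 (mod 5); (1|5)=+1, (1|5)=+1; sign (−1)^0·+1^-2·+1^-1 = +1.
(a,b)_2: α=1, β=6; u≡7, v≡5 (mod 8); ε(u)ε(v)=1·0, αω(v)=1·1, βω(u)=6·0; sum ≡ 1  ⇒  -1.
(a,b)_31: α=0, u≡14; β=2, v≡4 (mod 31); (14|31)=+1, (4|31)=+1; sign (−1)^0·+1^2·+1^0 = +1.
(a,b)_13: α=1, u≡3; β=0, v≡6 (mod 13); (3|13)=+1, (6|13)=-1; sign (−1)^0·+1^0·-1^1 = -1.
(a,b)_7: α=2, u≡5; β=0, v≡6 (mod 7); (5|7)=-1, (6|7)=-1; sign (−1)^0·-1^0·-1^2 = +1.
(-130, -11 / ℚ) ramifies at {2, 11, 13, ∞}: a division algebra.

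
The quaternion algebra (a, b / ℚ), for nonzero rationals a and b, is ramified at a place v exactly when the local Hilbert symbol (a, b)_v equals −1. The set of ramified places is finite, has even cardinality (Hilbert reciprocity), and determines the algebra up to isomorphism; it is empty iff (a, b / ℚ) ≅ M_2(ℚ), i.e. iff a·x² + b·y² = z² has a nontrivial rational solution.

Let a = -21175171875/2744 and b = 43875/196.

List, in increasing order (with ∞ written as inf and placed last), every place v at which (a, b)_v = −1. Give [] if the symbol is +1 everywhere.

(a, b) ≡ (-154, 195) mod (ℚ^×)²; places V = {2, 3, 5, 7, 11, 13, ∞}.
(a,b)_5: α=6, u≡1; β=3, v≡1 (mod 5); (1|5)=+1, (1|5)=+1; sign (−1)^0·+1^3·+1^6 = +1.
(a,b)_11: α=1, u≡10; β=0, v≡2 (mod 11); (10|11)=-1, (2|11)=-1; sign (−1)^0·-1^0·-1^1 = -1.
(a,b)_2: α=-3, β=-2; u≡3, v≡3 (mod 8); ε(u)ε(v)=1·1, αω(v)=-3·1, βω(u)=-2·1; sum ≡ 0  ⇒  +1.
(a,b)_7: α=-3, u≡3; β=-2, v≡5 (mod 7); (3|7)=-1, (5|7)=-1; sign (−1)^0·-1^-2·-1^-3 = -1.
(a,b)_∞: sgn(-154)=−, sgn(195)=+, so +1.
(a,b)_3: α=6, u≡2; β=3, v≡2 (mod 3); (2|3)=-1, (2|3)=-1; sign (−1)^0·-1^3·-1^6 = -1.
(a,b)_13: α=2, u≡11; β=1, v≡8 (mod 13); (11|13)=-1, (8|13)=-1; sign (−1)^0·-1^1·-1^2 = -1.
|Ram(-154, 195)| = 4, even; anisotropic at {3, 7, 11, 13}.

[3, 7, 11, 13]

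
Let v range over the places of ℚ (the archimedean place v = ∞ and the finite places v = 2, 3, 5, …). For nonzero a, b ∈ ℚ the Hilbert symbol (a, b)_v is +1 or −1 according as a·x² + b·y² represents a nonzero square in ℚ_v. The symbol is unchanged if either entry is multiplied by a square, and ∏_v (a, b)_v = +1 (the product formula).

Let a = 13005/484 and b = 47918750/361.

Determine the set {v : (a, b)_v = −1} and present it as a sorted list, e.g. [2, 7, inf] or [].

[2, 17]

(a, b) ≡ (5, 76670) mod (ℚ^×)²; places V = {2, 3, 5, 11, 17, 19, 41, ∞}.
(a,b)_19: α=0, u≡1; β=-2, v≡9 (mod 19); (1|19)=+1, (9|19)=+1; sign (−1)^0·+1^-2·+1^0 = +1.
(a,b)_17: α=2, u≡12; β=1, v≡12 (mod 17); (12|17)=-1, (12|17)=-1; sign (−1)^0·-1^1·-1^2 = -1.
(a,b)_5: α=1, u≡4; β=5, v≡4 (mod 5); (4|5)=+1, (4|5)=+1; sign (−1)^0·+1^5·+1^1 = +1.
(a,b)_41: α=0, u≡40; β=1, v≡20 (mod 41); (40|41)=+1, (20|41)=+1; sign (−1)^0·+1^1·+1^0 = +1.
(a,b)_∞: sgn(5)=+, sgn(76670)=+, so +1.
(a,b)_3: α=2, u≡2; β=0, v≡2 (mod 3); (2|3)=-1, (2|3)=-1; sign (−1)^0·-1^0·-1^2 = +1.
(a,b)_2: α=-2, β=1; u≡5, v≡7 (mod 8); ε(u)ε(v)=0·1, αω(v)=-2·0, βω(u)=1·1; sum ≡ 1  ⇒  -1.
(a,b)_11: α=-2, u≡9; β=1, v≡7 (mod 11); (9|11)=+1, (7|11)=-1; sign (−1)^0·+1^1·-1^-2 = +1.
|Ram(5, 76670)| = 2, even; anisotropic at {2, 17}.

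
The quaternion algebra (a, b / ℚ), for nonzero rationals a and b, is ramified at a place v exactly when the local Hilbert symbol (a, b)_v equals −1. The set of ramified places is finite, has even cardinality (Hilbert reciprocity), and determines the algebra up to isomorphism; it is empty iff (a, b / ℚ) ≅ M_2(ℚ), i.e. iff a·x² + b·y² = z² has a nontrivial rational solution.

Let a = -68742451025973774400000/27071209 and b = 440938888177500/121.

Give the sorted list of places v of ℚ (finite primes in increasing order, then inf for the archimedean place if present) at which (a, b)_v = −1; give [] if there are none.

Mod squares: a ≡ -64090, b ≡ 31. Check v ∈ {∞, 2, 3, 5, 11, 13, 17, 29, 31, 43}.
v=29: a=29^1·(≡23), b=29^2·(≡3) mod 29; (23|29)=+1, (3|29)=-1; (−1)^{1·2·14}·(+1)^2·(-1)^1 = -1.
v=13: a=13^1·(≡9), b=13^0·(≡6) mod 13; (9|13)=+1, (6|13)=-1; (−1)^{1·0·6}·(+1)^0·(-1)^1 = -1.
v=5: a=5^5·(≡3), b=5^4·(≡4) mod 5; (3|5)=-1, (4|5)=+1; (−1)^{5·4·2}·(-1)^4·(+1)^5 = +1.
v=43: a=43^-2·(≡17), b=43^0·(≡11) mod 43; (17|43)=+1, (11|43)=+1; (−1)^{-2·0·21}·(+1)^0·(+1)^-2 = +1.
v=2: v_2(a)=9, v_2(b)=2; units ≡ 3, 7 (mod 8); ε·ε+αω+βω = 1·1+9·0+2·1 ≡ 1  ⇒  (a,b)_2 = -1.
v=17: a=17^9·(≡9), b=17^4·(≡14) mod 17; (9|17)=+1, (14|17)=-1; (−1)^{9·4·8}·(+1)^4·(-1)^9 = -1.
v=31: a=31^2·(≡10), b=31^1·(≡8) mod 31; (10|31)=+1, (8|31)=+1; (−1)^{2·1·15}·(+1)^1·(+1)^2 = +1.
v=∞: -64090 < 0 and 31 > 0  ⇒  (a,b)_∞ = +1.
v=3: a=3^0·(≡2), b=3^4·(≡1) mod 3; (2|3)=-1, (1|3)=+1; (−1)^{0·4·1}·(-1)^4·(+1)^0 = +1.
v=11: a=11^-4·(≡10), b=11^-2·(≡9) mod 11; (10|11)=-1, (9|11)=+1; (−1)^{-4·-2·5}·(-1)^-2·(+1)^-4 = +1.
(-64090, 31 / ℚ) ramifies at {2, 13, 17, 29}: a division algebra.

[2, 13, 17, 29]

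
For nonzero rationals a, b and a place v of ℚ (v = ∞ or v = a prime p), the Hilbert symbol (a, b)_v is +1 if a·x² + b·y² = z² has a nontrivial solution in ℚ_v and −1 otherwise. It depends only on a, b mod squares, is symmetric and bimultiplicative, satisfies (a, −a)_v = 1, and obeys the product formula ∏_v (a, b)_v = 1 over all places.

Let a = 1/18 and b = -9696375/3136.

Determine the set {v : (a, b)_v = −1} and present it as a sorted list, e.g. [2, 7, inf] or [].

[3, 5]

Mod squares: a ≡ 2, b ≡ -255. Check v ∈ {∞, 2, 3, 5, 7, 13, 17}.
v=5: a=5^0·(≡2), b=5^3·(≡4) mod 5; (2|5)=-1, (4|5)=+1; (−1)^{0·3·2}·(-1)^3·(+1)^0 = -1.
v=17: a=17^0·(≡1), b=17^1·(≡16) mod 17; (1|17)=+1, (16|17)=+1; (−1)^{0·1·8}·(+1)^1·(+1)^0 = +1.
v=∞: 2 > 0 and -255 < 0  ⇒  (a,b)_∞ = +1.
v=3: a=3^-2·(≡2), b=3^3·(≡2) mod 3; (2|3)=-1, (2|3)=-1; (−1)^{-2·3·1}·(-1)^3·(-1)^-2 = -1.
v=7: a=7^0·(≡2), b=7^-2·(≡4) mod 7; (2|7)=+1, (4|7)=+1; (−1)^{0·-2·3}·(+1)^-2·(+1)^0 = +1.
v=13: a=13^0·(≡8), b=13^2·(≡11) mod 13; (8|13)=-1, (11|13)=-1; (−1)^{0·2·6}·(-1)^2·(-1)^0 = +1.
v=2: v_2(a)=-1, v_2(b)=-6; units ≡ 1, 1 (mod 8); ε·ε+αω+βω = 0·0+-1·0+-6·0 ≡ 0  ⇒  (a,b)_2 = +1.
(2, -255 / ℚ) ramifies at {3, 5}: a division algebra.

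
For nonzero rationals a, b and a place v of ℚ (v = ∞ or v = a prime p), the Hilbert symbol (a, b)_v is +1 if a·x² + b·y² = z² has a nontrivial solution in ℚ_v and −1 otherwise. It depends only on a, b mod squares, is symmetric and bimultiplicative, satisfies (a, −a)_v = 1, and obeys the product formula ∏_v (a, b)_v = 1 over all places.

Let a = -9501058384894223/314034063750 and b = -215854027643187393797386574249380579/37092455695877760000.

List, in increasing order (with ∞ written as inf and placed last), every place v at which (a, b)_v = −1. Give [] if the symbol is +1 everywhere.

Mod squares: a ≡ -33177914, b ≡ -2369851. Check v ∈ {∞, 2, 3, 5, 7, 11, 17, 19, 23, 29, 59}.
v=∞: -33177914 < 0 and -2369851 < 0  ⇒  (a,b)_∞ = -1.
v=23: a=23^3·(≡11), b=23^7·(≡3) mod 23; (11|23)=-1, (3|23)=+1; (−1)^{3·7·11}·(-1)^7·(+1)^3 = +1.
v=29: a=29^3·(≡1), b=29^3·(≡21) mod 29; (1|29)=+1, (21|29)=-1; (−1)^{3·3·14}·(+1)^3·(-1)^3 = -1.
v=3: a=3^-8·(≡1), b=3^-14·(≡2) mod 3; (1|3)=+1, (2|3)=-1; (−1)^{-8·-14·1}·(+1)^-14·(-1)^-8 = +1.
v=5: a=5^-4·(≡1), b=5^-4·(≡1) mod 5; (1|5)=+1, (1|5)=+1; (−1)^{-4·-4·2}·(+1)^-4·(+1)^-4 = +1.
v=2: v_2(a)=-1, v_2(b)=-10; units ≡ 3, 5 (mod 8); ε·ε+αω+βω = 1·0+-1·1+-10·1 ≡ 1  ⇒  (a,b)_2 = -1.
v=19: a=19^1·(≡8), b=19^3·(≡1) mod 19; (8|19)=-1, (1|19)=+1; (−1)^{1·3·9}·(-1)^3·(+1)^1 = +1.
v=7: a=7^3·(≡5), b=7^4·(≡3) mod 7; (5|7)=-1, (3|7)=-1; (−1)^{3·4·3}·(-1)^4·(-1)^3 = -1.
v=59: a=59^-2·(≡49), b=59^-4·(≡52) mod 59; (49|59)=+1, (52|59)=-1; (−1)^{-2·-4·29}·(+1)^-4·(-1)^-2 = +1.
v=11: a=11^-1·(≡4), b=11^3·(≡3) mod 11; (4|11)=+1, (3|11)=+1; (−1)^{-1·3·5}·(+1)^3·(+1)^-1 = -1.
v=17: a=17^3·(≡15), b=17^9·(≡12) mod 17; (15|17)=+1, (12|17)=-1; (−1)^{3·9·8}·(+1)^9·(-1)^3 = -1.
|Ram(-33177914, -2369851)| = 6, even; anisotropic at {2, 7, 11, 17, 29, ∞}.

[2, 7, 11, 17, 29, inf]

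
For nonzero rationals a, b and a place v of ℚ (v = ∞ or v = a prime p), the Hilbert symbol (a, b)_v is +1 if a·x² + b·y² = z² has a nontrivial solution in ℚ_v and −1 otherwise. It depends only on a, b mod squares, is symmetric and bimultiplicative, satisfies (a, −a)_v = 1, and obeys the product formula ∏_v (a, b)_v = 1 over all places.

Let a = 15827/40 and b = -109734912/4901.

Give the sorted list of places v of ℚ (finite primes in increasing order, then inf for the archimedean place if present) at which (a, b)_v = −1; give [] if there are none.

Mod squares: a ≡ 3230, b ≡ -87. Check v ∈ {∞, 2, 3, 5, 7, 13, 17, 19, 29}.
v=19: a=19^1·(≡8), b=19^0·(≡13) mod 19; (8|19)=-1, (13|19)=-1; (−1)^{1·0·9}·(-1)^0·(-1)^1 = -1.
v=3: a=3^0·(≡2), b=3^7·(≡1) mod 3; (2|3)=-1, (1|3)=+1; (−1)^{0·7·1}·(-1)^7·(+1)^0 = -1.
v=17: a=17^1·(≡5), b=17^0·(≡4) mod 17; (5|17)=-1, (4|17)=+1; (−1)^{1·0·8}·(-1)^0·(+1)^1 = +1.
v=2: v_2(a)=-3, v_2(b)=10; units ≡ 7, 1 (mod 8); ε·ε+αω+βω = 1·0+-3·0+10·0 ≡ 0  ⇒  (a,b)_2 = +1.
v=∞: 3230 > 0 and -87 < 0  ⇒  (a,b)_∞ = +1.
v=5: a=5^-1·(≡4), b=5^0·(≡3) mod 5; (4|5)=+1, (3|5)=-1; (−1)^{-1·0·2}·(+1)^0·(-1)^-1 = -1.
v=7: a=7^2·(≡3), b=7^2·(≡1) mod 7; (3|7)=-1, (1|7)=+1; (−1)^{2·2·3}·(-1)^2·(+1)^2 = +1.
v=13: a=13^0·(≡6), b=13^-2·(≡4) mod 13; (6|13)=-1, (4|13)=+1; (−1)^{0·-2·6}·(-1)^-2·(+1)^0 = +1.
v=29: a=29^0·(≡2), b=29^-1·(≡26) mod 29; (2|29)=-1, (26|29)=-1; (−1)^{0·-1·14}·(-1)^-1·(-1)^0 = -1.
|Ram(3230, -87)| = 4, even; anisotropic at {3, 5, 19, 29}.

[3, 5, 19, 29]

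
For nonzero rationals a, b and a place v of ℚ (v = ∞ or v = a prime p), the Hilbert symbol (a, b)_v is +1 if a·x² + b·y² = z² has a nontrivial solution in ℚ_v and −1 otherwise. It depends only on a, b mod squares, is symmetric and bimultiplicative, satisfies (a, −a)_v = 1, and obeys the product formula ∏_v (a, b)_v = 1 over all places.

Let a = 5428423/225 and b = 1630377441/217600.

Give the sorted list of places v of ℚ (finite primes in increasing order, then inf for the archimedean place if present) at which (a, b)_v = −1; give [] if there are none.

Mod squares: a ≡ 44863, b ≡ 7106. Check v ∈ {∞, 2, 3, 5, 7, 11, 13, 17, 19, 29}.
v=2: v_2(a)=0, v_2(b)=-9; units ≡ 7, 1 (mod 8); ε·ε+αω+βω = 1·0+0·0+-9·0 ≡ 0  ⇒  (a,b)_2 = +1.
v=3: a=3^-2·(≡1), b=3^2·(≡2) mod 3; (1|3)=+1, (2|3)=-1; (−1)^{-2·2·1}·(+1)^2·(-1)^-2 = +1.
v=13: a=13^1·(≡6), b=13^0·(≡5) mod 13; (6|13)=-1, (5|13)=-1; (−1)^{1·0·6}·(-1)^0·(-1)^1 = -1.
v=∞: 44863 > 0 and 7106 > 0  ⇒  (a,b)_∞ = +1.
v=29: a=29^1·(≡26), b=29^0·(≡24) mod 29; (26|29)=-1, (24|29)=+1; (−1)^{1·0·14}·(-1)^0·(+1)^1 = +1.
v=17: a=17^1·(≡2), b=17^-1·(≡11) mod 17; (2|17)=+1, (11|17)=-1; (−1)^{1·-1·8}·(+1)^-1·(-1)^1 = -1.
v=19: a=19^0·(≡16), b=19^3·(≡15) mod 19; (16|19)=+1, (15|19)=-1; (−1)^{0·3·9}·(+1)^3·(-1)^0 = +1.
v=5: a=5^-2·(≡2), b=5^-2·(≡4) mod 5; (2|5)=-1, (4|5)=+1; (−1)^{-2·-2·2}·(-1)^-2·(+1)^-2 = +1.
v=7: a=7^1·(≡1), b=7^4·(≡4) mod 7; (1|7)=+1, (4|7)=+1; (−1)^{1·4·3}·(+1)^4·(+1)^1 = +1.
v=11: a=11^2·(≡1), b=11^1·(≡7) mod 11; (1|11)=+1, (7|11)=-1; (−1)^{2·1·5}·(+1)^1·(-1)^2 = +1.
Ram(44863, 7106) = {13, 17}; no ℚ_13-point on the conic.

[13, 17]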